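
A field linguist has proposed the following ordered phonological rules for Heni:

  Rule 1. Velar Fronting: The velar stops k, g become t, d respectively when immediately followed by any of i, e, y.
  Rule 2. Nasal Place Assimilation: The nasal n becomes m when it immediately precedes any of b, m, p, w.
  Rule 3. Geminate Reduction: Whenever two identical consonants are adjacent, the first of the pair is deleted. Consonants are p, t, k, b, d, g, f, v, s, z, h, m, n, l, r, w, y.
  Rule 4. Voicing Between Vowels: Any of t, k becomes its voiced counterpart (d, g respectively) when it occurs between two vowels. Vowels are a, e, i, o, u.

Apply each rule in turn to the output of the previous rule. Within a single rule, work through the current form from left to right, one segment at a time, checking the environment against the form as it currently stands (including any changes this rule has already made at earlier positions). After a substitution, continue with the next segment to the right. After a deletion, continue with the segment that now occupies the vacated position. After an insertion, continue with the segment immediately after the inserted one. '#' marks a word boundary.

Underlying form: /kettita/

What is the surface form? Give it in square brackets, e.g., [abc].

Rule 1 Velar Fronting: [kettita] → [tettita]
Rule 2 Nasal Place Assimilation: no change — [tettita]
Rule 3 Geminate Reduction: [tettita] → [tetita]
Rule 4 Voicing Between Vowels: [tetita] → [tedida]

[tedida]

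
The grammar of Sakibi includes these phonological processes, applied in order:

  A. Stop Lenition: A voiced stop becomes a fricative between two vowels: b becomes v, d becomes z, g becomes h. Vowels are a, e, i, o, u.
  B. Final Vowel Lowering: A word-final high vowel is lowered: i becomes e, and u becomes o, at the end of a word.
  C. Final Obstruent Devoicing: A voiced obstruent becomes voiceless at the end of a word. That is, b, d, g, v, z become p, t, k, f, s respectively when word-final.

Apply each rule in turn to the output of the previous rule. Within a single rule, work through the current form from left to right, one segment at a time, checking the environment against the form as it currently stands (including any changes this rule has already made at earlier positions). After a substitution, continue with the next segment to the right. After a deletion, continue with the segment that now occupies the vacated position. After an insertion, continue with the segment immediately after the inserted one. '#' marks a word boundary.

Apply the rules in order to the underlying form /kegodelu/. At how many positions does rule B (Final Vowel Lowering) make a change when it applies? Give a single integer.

1

A Stop Lenition: [kegodelu] → [kehozelu]
B Final Vowel Lowering: [kehozelu] → [kehozelo]
C Final Obstruent Devoicing: no change — [kehozelo]
Rule B changed 1 position(s).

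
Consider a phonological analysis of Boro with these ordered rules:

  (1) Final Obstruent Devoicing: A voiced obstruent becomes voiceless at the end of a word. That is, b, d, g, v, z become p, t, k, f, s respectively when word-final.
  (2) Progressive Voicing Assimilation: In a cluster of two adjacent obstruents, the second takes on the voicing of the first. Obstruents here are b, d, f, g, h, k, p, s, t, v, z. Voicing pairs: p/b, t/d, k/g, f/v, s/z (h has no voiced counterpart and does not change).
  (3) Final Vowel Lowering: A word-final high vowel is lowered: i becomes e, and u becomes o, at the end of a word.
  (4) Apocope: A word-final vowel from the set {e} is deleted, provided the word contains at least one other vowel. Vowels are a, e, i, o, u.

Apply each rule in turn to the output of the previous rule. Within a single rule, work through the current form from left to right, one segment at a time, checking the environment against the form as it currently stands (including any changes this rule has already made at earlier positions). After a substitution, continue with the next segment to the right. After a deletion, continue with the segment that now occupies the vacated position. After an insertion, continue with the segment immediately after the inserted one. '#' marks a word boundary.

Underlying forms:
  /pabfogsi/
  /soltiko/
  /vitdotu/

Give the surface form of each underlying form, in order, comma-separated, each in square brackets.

/pabfogsi/:
  (1) Final Obstruent Devoicing: no change — [pabfogsi]
  (2) Progressive Voicing Assimilation: [pabfogsi] → [pabvogzi]
  (3) Final Vowel Lowering: [pabvogzi] → [pabvogze]
  (4) Apocope: [pabvogze] → [pabvogz]
/soltiko/:
  (1) Final Obstruent Devoicing: no change — [soltiko]
  (2) Progressive Voicing Assimilation: no change — [soltiko]
  (3) Final Vowel Lowering: no change — [soltiko]
  (4) Apocope: no change — [soltiko]
/vitdotu/:
  (1) Final Obstruent Devoicing: no change — [vitdotu]
  (2) Progressive Voicing Assimilation: [vitdotu] → [vittotu]
  (3) Final Vowel Lowering: [vittotu] → [vittoto]
  (4) Apocope: no change — [vittoto]

[pabvogz], [soltiko], [vittoto]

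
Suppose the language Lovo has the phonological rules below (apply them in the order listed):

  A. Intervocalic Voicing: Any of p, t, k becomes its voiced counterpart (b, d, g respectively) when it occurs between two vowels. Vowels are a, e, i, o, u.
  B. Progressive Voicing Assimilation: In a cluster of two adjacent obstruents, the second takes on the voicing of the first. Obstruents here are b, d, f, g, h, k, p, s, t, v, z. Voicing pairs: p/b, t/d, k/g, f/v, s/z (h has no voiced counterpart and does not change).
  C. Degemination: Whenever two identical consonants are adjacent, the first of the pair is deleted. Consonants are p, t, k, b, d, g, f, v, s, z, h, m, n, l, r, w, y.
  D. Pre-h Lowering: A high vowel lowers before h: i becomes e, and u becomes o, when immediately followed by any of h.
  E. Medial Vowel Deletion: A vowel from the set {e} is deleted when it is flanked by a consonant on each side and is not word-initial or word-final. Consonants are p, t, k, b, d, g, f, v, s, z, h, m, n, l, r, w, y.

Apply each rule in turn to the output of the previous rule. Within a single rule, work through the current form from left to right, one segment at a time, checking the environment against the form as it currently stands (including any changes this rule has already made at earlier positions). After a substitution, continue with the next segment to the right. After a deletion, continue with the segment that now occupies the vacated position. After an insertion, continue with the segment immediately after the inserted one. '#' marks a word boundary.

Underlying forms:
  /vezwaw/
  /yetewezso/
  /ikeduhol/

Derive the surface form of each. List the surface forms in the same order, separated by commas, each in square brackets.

/vezwaw/:
  A Intervocalic Voicing: no change — [vezwaw]
  B Progressive Voicing Assimilation: no change — [vezwaw]
  C Degemination: no change — [vezwaw]
  D Pre-h Lowering: no change — [vezwaw]
  E Medial Vowel Deletion: [vezwaw] → [vzwaw]
/yetewezso/:
  A Intervocalic Voicing: [yetewezso] → [yedewezso]
  B Progressive Voicing Assimilation: [yedewezso] → [yedewezzo]
  C Degemination: [yedewezzo] → [yedewezo]
  D Pre-h Lowering: no change — [yedewezo]
  E Medial Vowel Deletion: [yedewezo] → [ydwzo]
/ikeduhol/:
  A Intervocalic Voicing: [ikeduhol] → [igeduhol]
  B Progressive Voicing Assimilation: no change — [igeduhol]
  C Degemination: no change — [igeduhol]
  D Pre-h Lowering: [igeduhol] → [igedohol]
  E Medial Vowel Deletion: [igedohol] → [igdohol]

[vzwaw], [ydwzo], [igdohol]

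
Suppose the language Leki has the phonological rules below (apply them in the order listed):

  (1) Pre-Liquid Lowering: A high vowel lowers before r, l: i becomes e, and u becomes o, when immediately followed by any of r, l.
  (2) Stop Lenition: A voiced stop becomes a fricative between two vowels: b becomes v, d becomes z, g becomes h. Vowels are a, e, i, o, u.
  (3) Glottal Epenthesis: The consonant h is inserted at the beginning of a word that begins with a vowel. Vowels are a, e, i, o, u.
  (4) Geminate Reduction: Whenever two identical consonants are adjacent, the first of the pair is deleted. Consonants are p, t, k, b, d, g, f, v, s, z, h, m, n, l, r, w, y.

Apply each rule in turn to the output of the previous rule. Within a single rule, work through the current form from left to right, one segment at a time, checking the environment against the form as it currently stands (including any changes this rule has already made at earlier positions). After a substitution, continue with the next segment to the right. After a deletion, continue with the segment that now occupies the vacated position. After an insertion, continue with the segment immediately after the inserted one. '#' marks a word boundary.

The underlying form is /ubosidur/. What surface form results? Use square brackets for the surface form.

(1) Pre-Liquid Lowering: [ubosidur] → [ubosidor]
(2) Stop Lenition: [ubosidor] → [uvosizor]
(3) Glottal Epenthesis: [uvosizor] → [huvosizor]
(4) Geminate Reduction: no change — [huvosizor]

[huvosizor]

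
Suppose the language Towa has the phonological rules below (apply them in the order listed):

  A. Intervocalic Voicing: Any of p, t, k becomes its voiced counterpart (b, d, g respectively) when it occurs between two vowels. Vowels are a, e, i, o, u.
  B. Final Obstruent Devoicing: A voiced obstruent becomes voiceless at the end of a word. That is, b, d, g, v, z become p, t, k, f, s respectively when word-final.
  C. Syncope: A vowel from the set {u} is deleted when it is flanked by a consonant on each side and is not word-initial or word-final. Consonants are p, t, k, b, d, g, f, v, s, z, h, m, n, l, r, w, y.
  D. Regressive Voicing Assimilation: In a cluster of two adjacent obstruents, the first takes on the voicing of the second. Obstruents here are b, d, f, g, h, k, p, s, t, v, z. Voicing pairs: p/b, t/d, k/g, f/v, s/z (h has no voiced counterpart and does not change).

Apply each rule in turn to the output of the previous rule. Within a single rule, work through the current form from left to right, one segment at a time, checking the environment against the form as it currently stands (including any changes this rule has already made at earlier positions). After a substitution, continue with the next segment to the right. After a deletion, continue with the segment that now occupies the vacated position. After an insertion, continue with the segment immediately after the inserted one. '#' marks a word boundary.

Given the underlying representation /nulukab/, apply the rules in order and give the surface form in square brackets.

A Intervocalic Voicing: [nulukab] → [nulugab]
B Final Obstruent Devoicing: [nulugab] → [nulugap]
C Syncope: [nulugap] → [nlgap]
D Regressive Voicing Assimilation: no change — [nlgap]

[nlgap]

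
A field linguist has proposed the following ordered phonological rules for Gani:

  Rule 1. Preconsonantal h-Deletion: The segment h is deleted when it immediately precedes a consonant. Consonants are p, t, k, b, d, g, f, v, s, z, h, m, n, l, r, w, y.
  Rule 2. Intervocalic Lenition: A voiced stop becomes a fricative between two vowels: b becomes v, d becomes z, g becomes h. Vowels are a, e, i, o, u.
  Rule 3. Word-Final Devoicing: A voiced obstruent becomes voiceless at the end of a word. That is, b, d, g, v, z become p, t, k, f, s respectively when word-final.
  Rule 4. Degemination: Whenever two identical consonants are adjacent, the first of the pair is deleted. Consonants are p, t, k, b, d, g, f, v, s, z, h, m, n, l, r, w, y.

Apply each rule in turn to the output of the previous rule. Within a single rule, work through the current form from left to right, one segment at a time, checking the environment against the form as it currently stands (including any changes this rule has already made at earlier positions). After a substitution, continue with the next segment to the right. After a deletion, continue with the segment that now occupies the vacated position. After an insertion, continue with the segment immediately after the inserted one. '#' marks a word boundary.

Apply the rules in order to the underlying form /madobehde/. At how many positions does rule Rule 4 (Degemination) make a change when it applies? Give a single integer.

Rule 1 Preconsonantal h-Deletion: [madobehde] → [madobede]
Rule 2 Intervocalic Lenition: [madobede] → [mazoveze]
Rule 3 Word-Final Devoicing: no change — [mazoveze]
Rule 4 Degemination: no change — [mazoveze]
Rule Rule 4 changed 0 position(s).

0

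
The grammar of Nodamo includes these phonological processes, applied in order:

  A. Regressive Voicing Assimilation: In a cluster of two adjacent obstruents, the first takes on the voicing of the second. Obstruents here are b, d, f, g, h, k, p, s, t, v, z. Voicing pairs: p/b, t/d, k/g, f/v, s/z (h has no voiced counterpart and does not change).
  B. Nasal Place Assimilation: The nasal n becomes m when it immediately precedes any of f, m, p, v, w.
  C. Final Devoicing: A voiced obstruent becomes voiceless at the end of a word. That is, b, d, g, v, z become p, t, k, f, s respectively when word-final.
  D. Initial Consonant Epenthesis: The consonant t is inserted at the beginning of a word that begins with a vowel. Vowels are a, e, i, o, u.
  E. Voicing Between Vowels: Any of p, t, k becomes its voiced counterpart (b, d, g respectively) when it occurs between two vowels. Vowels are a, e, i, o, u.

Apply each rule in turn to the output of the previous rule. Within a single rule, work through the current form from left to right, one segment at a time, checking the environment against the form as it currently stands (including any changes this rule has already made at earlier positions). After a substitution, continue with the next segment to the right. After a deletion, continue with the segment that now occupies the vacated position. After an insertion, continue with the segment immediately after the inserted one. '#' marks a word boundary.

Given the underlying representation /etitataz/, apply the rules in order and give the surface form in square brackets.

[tedidadas]

A Regressive Voicing Assimilation: no change — [etitataz]
B Nasal Place Assimilation: no change — [etitataz]
C Final Devoicing: [etitataz] → [etitatas]
D Initial Consonant Epenthesis: [etitatas] → [tetitatas]
E Voicing Between Vowels: [tetitatas] → [tedidadas]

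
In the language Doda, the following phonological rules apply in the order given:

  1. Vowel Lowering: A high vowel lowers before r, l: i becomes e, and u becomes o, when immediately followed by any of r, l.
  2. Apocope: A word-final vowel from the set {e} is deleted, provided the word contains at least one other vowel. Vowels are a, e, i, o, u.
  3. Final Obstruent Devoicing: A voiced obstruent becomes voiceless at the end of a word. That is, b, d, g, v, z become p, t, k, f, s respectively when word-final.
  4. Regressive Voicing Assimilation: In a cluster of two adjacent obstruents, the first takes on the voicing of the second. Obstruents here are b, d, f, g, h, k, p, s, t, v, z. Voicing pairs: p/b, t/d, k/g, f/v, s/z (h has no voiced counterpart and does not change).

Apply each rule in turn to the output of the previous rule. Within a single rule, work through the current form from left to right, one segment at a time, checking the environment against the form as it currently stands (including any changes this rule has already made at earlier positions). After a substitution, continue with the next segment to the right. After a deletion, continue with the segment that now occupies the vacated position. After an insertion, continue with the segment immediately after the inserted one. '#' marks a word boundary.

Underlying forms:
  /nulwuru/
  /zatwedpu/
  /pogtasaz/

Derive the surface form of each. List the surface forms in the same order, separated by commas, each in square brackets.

[nolworu], [zatwetpu], [poktasas]

/nulwuru/:
  1 Vowel Lowering: [nulwuru] → [nolworu]
  2 Apocope: no change — [nolworu]
  3 Final Obstruent Devoicing: no change — [nolworu]
  4 Regressive Voicing Assimilation: no change — [nolworu]
/zatwedpu/:
  1 Vowel Lowering: no change — [zatwedpu]
  2 Apocope: no change — [zatwedpu]
  3 Final Obstruent Devoicing: no change — [zatwedpu]
  4 Regressive Voicing Assimilation: [zatwedpu] → [zatwetpu]
/pogtasaz/:
  1 Vowel Lowering: no change — [pogtasaz]
  2 Apocope: no change — [pogtasaz]
  3 Final Obstruent Devoicing: [pogtasaz] → [pogtasas]
  4 Regressive Voicing Assimilation: [pogtasas] → [poktasas]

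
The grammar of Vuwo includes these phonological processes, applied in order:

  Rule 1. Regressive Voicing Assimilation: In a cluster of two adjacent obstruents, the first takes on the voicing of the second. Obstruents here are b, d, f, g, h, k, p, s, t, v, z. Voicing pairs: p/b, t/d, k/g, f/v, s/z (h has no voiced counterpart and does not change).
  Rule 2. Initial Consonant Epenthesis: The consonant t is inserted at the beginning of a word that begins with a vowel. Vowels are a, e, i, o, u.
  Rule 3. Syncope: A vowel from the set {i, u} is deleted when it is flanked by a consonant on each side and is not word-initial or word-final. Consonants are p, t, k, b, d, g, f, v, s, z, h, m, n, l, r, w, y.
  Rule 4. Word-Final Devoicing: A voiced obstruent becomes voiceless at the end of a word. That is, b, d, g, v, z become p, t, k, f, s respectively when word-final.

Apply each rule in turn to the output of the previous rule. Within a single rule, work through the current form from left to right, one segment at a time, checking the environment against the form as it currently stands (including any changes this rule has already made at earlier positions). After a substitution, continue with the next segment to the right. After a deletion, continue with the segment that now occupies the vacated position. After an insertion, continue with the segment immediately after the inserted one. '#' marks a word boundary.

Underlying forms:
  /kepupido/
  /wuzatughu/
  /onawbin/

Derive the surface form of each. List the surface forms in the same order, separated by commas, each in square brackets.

/kepupido/:
  Rule 1 Regressive Voicing Assimilation: no change — [kepupido]
  Rule 2 Initial Consonant Epenthesis: no change — [kepupido]
  Rule 3 Syncope: [kepupido] → [keppdo]
  Rule 4 Word-Final Devoicing: no change — [keppdo]
/wuzatughu/:
  Rule 1 Regressive Voicing Assimilation: [wuzatughu] → [wuzatukhu]
  Rule 2 Initial Consonant Epenthesis: no change — [wuzatukhu]
  Rule 3 Syncope: [wuzatukhu] → [wzatkhu]
  Rule 4 Word-Final Devoicing: no change — [wzatkhu]
/onawbin/:
  Rule 1 Regressive Voicing Assimilation: no change — [onawbin]
  Rule 2 Initial Consonant Epenthesis: [onawbin] → [tonawbin]
  Rule 3 Syncope: [tonawbin] → [tonawbn]
  Rule 4 Word-Final Devoicing: no change — [tonawbn]

[keppdo], [wzatkhu], [tonawbn]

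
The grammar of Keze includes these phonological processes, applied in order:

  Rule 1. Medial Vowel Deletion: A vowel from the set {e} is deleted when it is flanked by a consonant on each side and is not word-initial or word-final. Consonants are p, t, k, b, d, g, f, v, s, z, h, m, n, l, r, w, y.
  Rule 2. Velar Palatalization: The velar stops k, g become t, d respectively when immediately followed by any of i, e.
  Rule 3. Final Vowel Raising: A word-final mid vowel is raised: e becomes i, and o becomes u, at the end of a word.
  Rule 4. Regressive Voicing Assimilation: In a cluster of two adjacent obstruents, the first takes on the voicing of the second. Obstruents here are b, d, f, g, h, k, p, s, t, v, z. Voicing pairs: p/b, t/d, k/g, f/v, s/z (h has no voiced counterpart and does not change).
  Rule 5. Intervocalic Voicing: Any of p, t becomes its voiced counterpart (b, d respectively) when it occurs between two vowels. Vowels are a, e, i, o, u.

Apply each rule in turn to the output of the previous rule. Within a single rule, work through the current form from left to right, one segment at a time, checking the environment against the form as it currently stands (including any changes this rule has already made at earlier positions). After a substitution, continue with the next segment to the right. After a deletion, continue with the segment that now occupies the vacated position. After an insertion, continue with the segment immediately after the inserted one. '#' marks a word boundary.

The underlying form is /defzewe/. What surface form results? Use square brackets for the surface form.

[tvzwi]

Rule 1 Medial Vowel Deletion: [defzewe] → [dfzwe]
Rule 2 Velar Palatalization: no change — [dfzwe]
Rule 3 Final Vowel Raising: [dfzwe] → [dfzwi]
Rule 4 Regressive Voicing Assimilation: [dfzwi] → [tvzwi]
Rule 5 Intervocalic Voicing: no change — [tvzwi]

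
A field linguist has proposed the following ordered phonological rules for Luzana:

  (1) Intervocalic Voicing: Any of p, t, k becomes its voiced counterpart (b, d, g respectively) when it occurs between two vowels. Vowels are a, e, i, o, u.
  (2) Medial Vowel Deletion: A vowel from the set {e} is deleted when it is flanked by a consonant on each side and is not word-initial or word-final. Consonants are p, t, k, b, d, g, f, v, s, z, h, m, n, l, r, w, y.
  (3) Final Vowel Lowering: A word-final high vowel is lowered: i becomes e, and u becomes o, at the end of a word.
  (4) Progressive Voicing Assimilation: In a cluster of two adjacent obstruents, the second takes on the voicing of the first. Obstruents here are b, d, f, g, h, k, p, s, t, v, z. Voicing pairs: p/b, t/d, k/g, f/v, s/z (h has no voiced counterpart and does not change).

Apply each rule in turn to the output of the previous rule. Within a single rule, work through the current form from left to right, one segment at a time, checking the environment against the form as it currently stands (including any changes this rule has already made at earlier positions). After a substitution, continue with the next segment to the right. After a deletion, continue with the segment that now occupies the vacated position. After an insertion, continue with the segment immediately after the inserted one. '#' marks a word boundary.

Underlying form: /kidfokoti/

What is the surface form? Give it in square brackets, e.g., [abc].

(1) Intervocalic Voicing: [kidfokoti] → [kidfogodi]
(2) Medial Vowel Deletion: no change — [kidfogodi]
(3) Final Vowel Lowering: [kidfogodi] → [kidfogode]
(4) Progressive Voicing Assimilation: [kidfogode] → [kidvogode]

[kidvogode]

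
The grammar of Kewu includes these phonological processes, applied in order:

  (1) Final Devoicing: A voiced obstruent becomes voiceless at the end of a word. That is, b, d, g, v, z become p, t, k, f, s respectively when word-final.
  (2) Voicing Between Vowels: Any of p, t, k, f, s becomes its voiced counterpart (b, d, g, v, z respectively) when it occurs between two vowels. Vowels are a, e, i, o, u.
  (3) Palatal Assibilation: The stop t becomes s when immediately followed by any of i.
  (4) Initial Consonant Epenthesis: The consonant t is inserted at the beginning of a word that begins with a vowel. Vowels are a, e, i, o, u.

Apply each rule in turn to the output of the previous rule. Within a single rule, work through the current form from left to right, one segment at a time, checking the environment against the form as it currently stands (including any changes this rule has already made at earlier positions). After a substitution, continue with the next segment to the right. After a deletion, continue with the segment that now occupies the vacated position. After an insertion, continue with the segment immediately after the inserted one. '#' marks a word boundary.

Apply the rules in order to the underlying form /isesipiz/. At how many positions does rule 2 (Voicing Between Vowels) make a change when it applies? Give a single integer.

3

(1) Final Devoicing: [isesipiz] → [isesipis]
(2) Voicing Between Vowels: [isesipis] → [izezibis]
(3) Palatal Assibilation: no change — [izezibis]
(4) Initial Consonant Epenthesis: [izezibis] → [tizezibis]
Rule 2 changed 3 position(s).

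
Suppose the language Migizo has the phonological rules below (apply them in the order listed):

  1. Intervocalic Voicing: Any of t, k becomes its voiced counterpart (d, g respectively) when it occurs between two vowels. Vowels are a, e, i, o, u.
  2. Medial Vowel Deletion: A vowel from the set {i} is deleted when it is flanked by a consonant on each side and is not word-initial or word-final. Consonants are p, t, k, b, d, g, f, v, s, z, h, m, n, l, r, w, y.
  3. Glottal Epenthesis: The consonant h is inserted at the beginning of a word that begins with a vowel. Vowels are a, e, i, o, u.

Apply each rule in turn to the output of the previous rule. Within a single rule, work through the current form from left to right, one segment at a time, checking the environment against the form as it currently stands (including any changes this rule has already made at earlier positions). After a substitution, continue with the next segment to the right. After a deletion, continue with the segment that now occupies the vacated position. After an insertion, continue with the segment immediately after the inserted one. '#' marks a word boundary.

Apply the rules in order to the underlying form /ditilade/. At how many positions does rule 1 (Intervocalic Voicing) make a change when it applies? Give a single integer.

1

1 Intervocalic Voicing: [ditilade] → [didilade]
2 Medial Vowel Deletion: [didilade] → [ddlade]
3 Glottal Epenthesis: no change — [ddlade]
Rule 1 changed 1 position(s).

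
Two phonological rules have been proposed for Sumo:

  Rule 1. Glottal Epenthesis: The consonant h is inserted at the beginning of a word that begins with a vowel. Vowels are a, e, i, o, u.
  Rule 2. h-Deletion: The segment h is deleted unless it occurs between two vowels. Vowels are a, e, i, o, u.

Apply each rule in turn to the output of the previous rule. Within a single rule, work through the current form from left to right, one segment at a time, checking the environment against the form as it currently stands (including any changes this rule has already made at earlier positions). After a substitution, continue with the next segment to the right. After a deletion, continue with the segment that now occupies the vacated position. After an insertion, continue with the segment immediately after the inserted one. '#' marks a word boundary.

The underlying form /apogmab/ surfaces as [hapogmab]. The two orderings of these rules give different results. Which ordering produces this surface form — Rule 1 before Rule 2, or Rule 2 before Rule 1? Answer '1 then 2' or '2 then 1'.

2 then 1

Order 1 then 2:
  1 Glottal Epenthesis: [apogmab] → [hapogmab]
  2 h-Deletion: [hapogmab] → [apogmab]
  result: [apogmab]
Order 2 then 1:
  2 h-Deletion: no change — [apogmab]
  1 Glottal Epenthesis: [apogmab] → [hapogmab]
  result: [hapogmab]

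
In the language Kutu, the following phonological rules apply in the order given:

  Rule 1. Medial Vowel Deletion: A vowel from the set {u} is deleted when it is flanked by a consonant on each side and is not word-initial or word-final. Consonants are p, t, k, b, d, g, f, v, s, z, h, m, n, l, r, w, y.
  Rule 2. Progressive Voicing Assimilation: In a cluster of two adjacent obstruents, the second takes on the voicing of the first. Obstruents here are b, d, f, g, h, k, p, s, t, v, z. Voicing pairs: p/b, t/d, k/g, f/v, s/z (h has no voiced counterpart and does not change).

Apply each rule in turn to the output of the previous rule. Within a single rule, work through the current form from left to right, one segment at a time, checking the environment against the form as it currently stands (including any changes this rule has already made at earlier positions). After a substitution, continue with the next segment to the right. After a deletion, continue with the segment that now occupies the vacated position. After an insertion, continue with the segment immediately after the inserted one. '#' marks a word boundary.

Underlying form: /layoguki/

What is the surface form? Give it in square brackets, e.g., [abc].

Rule 1 Medial Vowel Deletion: [layoguki] → [layogki]
Rule 2 Progressive Voicing Assimilation: [layogki] → [layoggi]

[layoggi]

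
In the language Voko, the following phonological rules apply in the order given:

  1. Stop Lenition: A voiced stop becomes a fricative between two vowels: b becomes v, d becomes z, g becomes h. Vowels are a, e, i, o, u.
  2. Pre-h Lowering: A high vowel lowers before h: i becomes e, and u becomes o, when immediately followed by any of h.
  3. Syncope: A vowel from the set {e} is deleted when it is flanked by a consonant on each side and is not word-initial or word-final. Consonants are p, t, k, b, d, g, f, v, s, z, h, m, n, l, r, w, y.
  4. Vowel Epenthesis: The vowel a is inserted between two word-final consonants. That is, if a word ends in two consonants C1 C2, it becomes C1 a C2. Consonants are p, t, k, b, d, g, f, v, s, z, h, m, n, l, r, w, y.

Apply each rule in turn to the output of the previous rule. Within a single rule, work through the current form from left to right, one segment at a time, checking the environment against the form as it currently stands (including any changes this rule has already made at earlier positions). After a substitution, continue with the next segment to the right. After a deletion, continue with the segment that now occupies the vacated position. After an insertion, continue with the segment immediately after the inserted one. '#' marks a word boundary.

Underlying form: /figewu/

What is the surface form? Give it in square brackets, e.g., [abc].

[fhwu]

1 Stop Lenition: [figewu] → [fihewu]
2 Pre-h Lowering: [fihewu] → [fehewu]
3 Syncope: [fehewu] → [fhwu]
4 Vowel Epenthesis: no change — [fhwu]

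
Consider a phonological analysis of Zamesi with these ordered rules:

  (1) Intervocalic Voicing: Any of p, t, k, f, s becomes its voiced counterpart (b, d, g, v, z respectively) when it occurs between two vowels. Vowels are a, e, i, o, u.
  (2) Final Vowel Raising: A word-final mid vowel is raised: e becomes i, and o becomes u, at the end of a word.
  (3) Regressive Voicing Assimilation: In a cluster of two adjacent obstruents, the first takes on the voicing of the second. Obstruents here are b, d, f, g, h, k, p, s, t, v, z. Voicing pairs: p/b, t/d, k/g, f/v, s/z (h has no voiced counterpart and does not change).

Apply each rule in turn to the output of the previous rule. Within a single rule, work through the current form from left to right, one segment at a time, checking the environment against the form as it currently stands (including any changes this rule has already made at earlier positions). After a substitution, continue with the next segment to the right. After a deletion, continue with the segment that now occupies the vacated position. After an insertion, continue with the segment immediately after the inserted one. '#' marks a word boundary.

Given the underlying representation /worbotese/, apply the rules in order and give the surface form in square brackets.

(1) Intervocalic Voicing: [worbotese] → [worbodeze]
(2) Final Vowel Raising: [worbodeze] → [worbodezi]
(3) Regressive Voicing Assimilation: no change — [worbodezi]

[worbodezi]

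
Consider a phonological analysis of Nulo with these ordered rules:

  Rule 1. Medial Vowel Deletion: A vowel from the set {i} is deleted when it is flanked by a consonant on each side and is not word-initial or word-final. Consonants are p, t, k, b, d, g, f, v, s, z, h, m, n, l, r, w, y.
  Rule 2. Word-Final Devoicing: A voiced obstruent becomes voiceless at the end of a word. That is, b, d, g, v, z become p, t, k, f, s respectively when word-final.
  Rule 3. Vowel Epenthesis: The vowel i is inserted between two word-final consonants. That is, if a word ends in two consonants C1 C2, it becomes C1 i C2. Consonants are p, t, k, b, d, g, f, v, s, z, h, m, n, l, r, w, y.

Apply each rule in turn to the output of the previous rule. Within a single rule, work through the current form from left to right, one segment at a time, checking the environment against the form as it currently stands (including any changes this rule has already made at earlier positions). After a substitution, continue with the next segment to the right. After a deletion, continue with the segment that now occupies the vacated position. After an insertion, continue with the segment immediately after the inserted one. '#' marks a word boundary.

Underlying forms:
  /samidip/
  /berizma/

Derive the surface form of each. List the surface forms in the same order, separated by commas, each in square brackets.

/samidip/:
  Rule 1 Medial Vowel Deletion: [samidip] → [samdp]
  Rule 2 Word-Final Devoicing: no change — [samdp]
  Rule 3 Vowel Epenthesis: [samdp] → [samdip]
/berizma/:
  Rule 1 Medial Vowel Deletion: [berizma] → [berzma]
  Rule 2 Word-Final Devoicing: no change — [berzma]
  Rule 3 Vowel Epenthesis: no change — [berzma]

[samdip], [berzma]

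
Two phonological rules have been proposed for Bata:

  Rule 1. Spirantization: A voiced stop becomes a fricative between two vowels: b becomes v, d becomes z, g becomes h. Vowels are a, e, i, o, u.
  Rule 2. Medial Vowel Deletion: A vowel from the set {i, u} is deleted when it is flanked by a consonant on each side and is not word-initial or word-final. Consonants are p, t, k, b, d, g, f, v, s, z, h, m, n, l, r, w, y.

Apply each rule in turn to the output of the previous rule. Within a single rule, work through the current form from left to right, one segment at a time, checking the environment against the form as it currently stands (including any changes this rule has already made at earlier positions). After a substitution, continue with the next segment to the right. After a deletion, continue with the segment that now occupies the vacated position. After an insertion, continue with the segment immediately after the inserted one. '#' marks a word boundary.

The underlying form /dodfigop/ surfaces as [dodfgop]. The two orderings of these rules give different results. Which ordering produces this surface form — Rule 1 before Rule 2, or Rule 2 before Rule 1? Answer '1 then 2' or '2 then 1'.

2 then 1

Order 1 then 2:
  1 Spirantization: [dodfigop] → [dodfihop]
  2 Medial Vowel Deletion: [dodfihop] → [dodfhop]
  result: [dodfhop]
Order 2 then 1:
  2 Medial Vowel Deletion: [dodfigop] → [dodfgop]
  1 Spirantization: no change — [dodfgop]
  result: [dodfgop]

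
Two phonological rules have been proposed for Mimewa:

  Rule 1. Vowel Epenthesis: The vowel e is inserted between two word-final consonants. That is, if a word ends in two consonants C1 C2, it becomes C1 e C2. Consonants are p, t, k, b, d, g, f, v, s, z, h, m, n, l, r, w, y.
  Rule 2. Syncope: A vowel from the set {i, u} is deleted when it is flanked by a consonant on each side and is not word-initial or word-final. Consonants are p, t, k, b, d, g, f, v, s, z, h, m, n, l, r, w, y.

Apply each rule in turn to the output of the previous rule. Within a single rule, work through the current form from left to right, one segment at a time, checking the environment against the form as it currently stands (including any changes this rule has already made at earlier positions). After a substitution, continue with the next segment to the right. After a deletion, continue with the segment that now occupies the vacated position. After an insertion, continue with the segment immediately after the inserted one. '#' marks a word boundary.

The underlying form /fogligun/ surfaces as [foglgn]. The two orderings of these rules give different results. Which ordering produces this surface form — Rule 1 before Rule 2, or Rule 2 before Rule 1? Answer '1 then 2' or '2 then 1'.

Order 1 then 2:
  1 Vowel Epenthesis: no change — [fogligun]
  2 Syncope: [fogligun] → [foglgn]
  result: [foglgn]
Order 2 then 1:
  2 Syncope: [fogligun] → [foglgn]
  1 Vowel Epenthesis: [foglgn] → [foglgen]
  result: [foglgen]

1 then 2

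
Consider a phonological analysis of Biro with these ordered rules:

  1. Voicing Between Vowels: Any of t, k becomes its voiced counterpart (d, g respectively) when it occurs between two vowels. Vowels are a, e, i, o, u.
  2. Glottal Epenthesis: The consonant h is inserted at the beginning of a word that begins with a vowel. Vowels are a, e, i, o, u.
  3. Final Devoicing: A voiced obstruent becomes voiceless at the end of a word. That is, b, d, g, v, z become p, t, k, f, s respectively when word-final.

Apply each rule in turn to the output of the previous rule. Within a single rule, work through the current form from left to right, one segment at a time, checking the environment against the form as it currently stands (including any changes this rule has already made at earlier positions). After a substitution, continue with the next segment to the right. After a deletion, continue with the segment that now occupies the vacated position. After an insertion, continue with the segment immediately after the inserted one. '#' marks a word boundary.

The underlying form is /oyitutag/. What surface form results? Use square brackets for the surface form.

1 Voicing Between Vowels: [oyitutag] → [oyidudag]
2 Glottal Epenthesis: [oyidudag] → [hoyidudag]
3 Final Devoicing: [hoyidudag] → [hoyidudak]

[hoyidudak]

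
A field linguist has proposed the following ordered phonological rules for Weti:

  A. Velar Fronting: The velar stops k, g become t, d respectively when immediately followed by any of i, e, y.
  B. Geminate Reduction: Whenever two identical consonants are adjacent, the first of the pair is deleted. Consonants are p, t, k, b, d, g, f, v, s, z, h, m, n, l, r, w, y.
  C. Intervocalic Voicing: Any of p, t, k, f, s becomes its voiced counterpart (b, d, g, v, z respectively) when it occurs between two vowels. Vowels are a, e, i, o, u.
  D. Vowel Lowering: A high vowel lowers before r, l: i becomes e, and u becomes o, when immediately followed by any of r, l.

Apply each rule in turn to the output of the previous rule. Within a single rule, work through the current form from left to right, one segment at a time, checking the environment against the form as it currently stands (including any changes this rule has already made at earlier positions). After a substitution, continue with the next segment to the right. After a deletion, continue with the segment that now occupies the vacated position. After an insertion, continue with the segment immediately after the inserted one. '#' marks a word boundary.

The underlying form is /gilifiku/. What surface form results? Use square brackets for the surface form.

A Velar Fronting: [gilifiku] → [dilifiku]
B Geminate Reduction: no change — [dilifiku]
C Intervocalic Voicing: [dilifiku] → [dilivigu]
D Vowel Lowering: [dilivigu] → [delivigu]

[delivigu]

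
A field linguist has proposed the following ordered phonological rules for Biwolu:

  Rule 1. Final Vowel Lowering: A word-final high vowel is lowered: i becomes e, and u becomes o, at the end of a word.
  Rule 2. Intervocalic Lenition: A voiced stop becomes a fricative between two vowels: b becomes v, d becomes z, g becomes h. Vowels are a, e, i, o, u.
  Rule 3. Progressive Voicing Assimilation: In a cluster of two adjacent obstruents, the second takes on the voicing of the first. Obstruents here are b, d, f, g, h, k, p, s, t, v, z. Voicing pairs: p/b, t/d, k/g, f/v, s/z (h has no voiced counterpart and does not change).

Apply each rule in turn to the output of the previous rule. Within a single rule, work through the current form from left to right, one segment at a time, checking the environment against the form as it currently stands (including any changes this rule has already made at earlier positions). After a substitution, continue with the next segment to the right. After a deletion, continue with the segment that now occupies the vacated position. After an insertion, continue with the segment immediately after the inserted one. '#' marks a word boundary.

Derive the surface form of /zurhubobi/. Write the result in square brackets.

Rule 1 Final Vowel Lowering: [zurhubobi] → [zurhubobe]
Rule 2 Intervocalic Lenition: [zurhubobe] → [zurhuvove]
Rule 3 Progressive Voicing Assimilation: no change — [zurhuvove]

[zurhuvove]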